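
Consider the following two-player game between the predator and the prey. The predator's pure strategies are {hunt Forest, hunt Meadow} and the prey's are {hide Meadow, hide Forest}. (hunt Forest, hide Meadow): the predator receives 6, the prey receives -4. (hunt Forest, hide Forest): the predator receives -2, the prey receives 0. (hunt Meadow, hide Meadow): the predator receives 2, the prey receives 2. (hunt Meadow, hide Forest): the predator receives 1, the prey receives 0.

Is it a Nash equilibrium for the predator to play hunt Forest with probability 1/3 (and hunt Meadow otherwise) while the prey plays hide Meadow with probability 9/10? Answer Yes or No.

Given the prey's mix q = 9/10, the predator's payoff from hunt Forest is 26/5 but from hunt Meadow is 19/10. The predator strictly prefers hunt Forest, so the predator would not mix.
So the proposed profile is not a Nash equilibrium.

No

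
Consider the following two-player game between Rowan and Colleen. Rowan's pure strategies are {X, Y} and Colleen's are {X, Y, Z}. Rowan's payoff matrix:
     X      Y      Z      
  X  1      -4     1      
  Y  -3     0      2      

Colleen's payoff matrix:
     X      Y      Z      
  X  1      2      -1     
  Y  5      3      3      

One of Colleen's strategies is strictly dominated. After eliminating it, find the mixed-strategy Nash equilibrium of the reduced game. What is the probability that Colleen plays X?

Colleen's strategy Z is strictly dominated by X: 1 > -1 and 5 > 3. Eliminate Z.
Colleen's mix must leave Rowan indifferent between X and Y.
  Rowan's payoff from X: q·1 + (1−q)·(-4) = 5q - 4
  Rowan's payoff from Y: q·(-3) + (1−q)·0 = -3q
  5q - 4 = -3q  ⇒  8q = 4  ⇒  q = 1/2.

q = 1/2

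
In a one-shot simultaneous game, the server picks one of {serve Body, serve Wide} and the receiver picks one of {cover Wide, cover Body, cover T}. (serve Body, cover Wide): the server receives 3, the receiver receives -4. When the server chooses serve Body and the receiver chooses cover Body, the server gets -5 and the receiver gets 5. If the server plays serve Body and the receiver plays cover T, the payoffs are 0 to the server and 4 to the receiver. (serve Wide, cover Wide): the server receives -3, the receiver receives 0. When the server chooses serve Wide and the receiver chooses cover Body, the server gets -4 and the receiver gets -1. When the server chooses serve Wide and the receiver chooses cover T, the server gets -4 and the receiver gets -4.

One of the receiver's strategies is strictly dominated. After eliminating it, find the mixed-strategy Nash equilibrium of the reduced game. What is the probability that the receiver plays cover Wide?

q = 1/7

The receiver's strategy cover T is strictly dominated by cover Body: 5 > 4 and -1 > -4. Eliminate cover T.
For the server to be willing to mix, the server must be indifferent between serve Body and serve Wide, which pins down the receiver's mix.
  the server's payoff to serve Body: q·3 + (1−q)·(-5) = 8q - 5
  the server's payoff to serve Wide: q·(-3) + (1−q)·(-4) = q - 4
  8q - 5 = q - 4  ⇒  7q = 1  ⇒  q = 1/7.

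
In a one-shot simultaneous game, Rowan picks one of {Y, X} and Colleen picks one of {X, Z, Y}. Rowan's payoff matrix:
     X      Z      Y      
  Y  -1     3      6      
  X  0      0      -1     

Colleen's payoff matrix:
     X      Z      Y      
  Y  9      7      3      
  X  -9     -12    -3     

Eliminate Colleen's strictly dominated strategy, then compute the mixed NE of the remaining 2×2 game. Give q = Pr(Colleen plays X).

Colleen's strategy Z is strictly dominated by X: 9 > 7 and -9 > -12. Eliminate Z.
Colleen's mix must leave Rowan indifferent between Y and X.
  Rowan's payoff from Y: q·(-1) + (1−q)·6 = -7q + 6
  Rowan's payoff from X: q·0 + (1−q)·(-1) = q - 1
  -7q + 6 = q - 1  ⇒  -8q = -7  ⇒  q = 7/8.

q = 7/8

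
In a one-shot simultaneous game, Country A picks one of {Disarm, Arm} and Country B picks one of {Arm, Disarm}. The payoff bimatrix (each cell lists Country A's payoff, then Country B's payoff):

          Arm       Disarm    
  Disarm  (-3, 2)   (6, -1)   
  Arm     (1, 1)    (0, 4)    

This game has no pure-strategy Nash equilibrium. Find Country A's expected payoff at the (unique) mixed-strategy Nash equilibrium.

Country A's indifference between Disarm and Arm determines Country B's mixing probability q:
  Country A's expected payoff from Disarm: q·(-3) + (1−q)·6 = -9q + 6
  Country A's expected payoff from Arm: q·1 + (1−q)·0 = q
  -9q + 6 = q  ⇒  -10q = -6  ⇒  q = 3/5.
At equilibrium Country A is indifferent across rows, so Country A's payoff equals the payoff from Disarm: (3/5)·(-3) + (2/5)·6 = 3/5.

3/5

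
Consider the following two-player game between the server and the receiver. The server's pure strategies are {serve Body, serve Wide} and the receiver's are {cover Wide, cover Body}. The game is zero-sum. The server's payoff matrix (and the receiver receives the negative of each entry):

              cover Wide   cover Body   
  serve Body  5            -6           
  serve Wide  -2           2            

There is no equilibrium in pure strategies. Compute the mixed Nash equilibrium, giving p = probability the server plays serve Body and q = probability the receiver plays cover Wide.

p = 4/15, q = 8/15

Set the receiver's expected payoff from cover Wide equal to that from cover Body:
  the receiver's expected payoff from cover Wide: p·(-5) + (1−p)·2 = -7p + 2
  the receiver's expected payoff from cover Body: p·6 + (1−p)·(-2) = 8p - 2
  -7p + 2 = 8p - 2  ⇒  -15p = -4  ⇒  p = 4/15.
Set the server's expected payoff from serve Body equal to that from serve Wide:
  the server's payoff to serve Body: q·5 + (1−q)·(-6) = 11q - 6
  the server's payoff to serve Wide: q·(-2) + (1−q)·2 = -4q + 2
  11q - 6 = -4q + 2  ⇒  15q = 8  ⇒  q = 8/15.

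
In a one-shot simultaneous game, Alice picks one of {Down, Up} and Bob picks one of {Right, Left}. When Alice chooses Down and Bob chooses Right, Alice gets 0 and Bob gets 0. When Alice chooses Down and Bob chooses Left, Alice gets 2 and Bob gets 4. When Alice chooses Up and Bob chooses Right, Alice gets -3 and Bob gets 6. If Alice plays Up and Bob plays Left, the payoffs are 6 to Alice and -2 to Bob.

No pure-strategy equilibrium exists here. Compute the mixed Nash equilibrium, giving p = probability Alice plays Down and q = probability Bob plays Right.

Alice's mix must leave Bob indifferent between Right and Left.
  Bob's payoff to Right: p·0 + (1−p)·6 = -6p + 6
  Bob's payoff to Left: p·4 + (1−p)·(-2) = 6p - 2
  -6p + 6 = 6p - 2  ⇒  -12p = -8  ⇒  p = 2/3.
In a mixed equilibrium Alice is indifferent between Down and Up; this condition fixes q.
  Alice's expected payoff from Down: q·0 + (1−q)·2 = -2q + 2
  Alice's expected payoff from Up: q·(-3) + (1−q)·6 = -9q + 6
  -2q + 2 = -9q + 6  ⇒  7q = 4  ⇒  q = 4/7.

p = 2/3, q = 4/7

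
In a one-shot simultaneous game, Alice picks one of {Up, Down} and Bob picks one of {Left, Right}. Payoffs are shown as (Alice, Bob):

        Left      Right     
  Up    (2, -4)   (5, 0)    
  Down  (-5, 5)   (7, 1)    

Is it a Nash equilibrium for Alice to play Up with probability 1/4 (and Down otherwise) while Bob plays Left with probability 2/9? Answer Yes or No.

Given Alice's mix p = 1/4, Bob's payoff from Left is 11/4 but from Right is 3/4. Bob strictly prefers Left, so Bob would not mix.
So the proposed profile is not a Nash equilibrium.

No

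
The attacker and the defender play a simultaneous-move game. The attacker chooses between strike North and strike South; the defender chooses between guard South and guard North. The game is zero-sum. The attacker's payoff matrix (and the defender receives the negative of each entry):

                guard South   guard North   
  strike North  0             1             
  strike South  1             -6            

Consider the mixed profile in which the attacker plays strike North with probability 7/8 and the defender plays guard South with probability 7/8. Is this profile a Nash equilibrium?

Check the defender's indifference given the attacker's mix p = 7/8:
  payoff from guard South = -1/8; payoff from guard North = -1/8 — equal.
Check the attacker's indifference given the defender's mix q = 7/8:
  payoff from strike North = 1/8; payoff from strike South = 1/8 — equal.
Both players are indifferent, so neither can profitably deviate.

Yes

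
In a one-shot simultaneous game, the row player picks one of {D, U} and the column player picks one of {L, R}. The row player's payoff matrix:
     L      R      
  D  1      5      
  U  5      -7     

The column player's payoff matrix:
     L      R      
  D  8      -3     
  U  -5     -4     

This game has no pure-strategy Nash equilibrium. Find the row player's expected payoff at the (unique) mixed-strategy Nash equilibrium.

2

For the row player to be willing to mix, the row player must be indifferent between D and U, which pins down the column player's mix.
  the row player's payoff from D: q·1 + (1−q)·5 = -4q + 5
  the row player's payoff from U: q·5 + (1−q)·(-7) = 12q - 7
  -4q + 5 = 12q - 7  ⇒  -16q = -12  ⇒  q = 3/4.
At equilibrium the row player is indifferent across rows, so the row player's payoff equals the payoff from D: (3/4)·1 + (1/4)·5 = 2.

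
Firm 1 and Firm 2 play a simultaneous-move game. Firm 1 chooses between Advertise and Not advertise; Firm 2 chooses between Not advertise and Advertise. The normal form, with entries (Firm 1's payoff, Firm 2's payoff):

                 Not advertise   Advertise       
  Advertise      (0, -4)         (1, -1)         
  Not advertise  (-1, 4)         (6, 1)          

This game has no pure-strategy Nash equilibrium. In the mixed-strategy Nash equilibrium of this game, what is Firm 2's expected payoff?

Set Firm 2's expected payoff from Not advertise equal to that from Advertise:
  Firm 2's payoff to Not advertise: p·(-4) + (1−p)·4 = -8p + 4
  Firm 2's payoff to Advertise: p·(-1) + (1−p)·1 = -2p + 1
  -8p + 4 = -2p + 1  ⇒  -6p = -3  ⇒  p = 1/2.
At equilibrium Firm 2 is indifferent across columns, so Firm 2's payoff equals the payoff from Not advertise: (1/2)·(-4) + (1/2)·4 = 0.

0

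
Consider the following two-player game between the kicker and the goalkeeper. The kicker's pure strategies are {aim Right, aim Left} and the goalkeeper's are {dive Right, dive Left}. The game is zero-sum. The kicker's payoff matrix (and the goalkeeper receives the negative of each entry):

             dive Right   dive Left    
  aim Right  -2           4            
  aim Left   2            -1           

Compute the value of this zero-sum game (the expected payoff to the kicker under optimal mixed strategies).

Set the kicker's expected payoff from aim Right equal to that from aim Left:
  the kicker's payoff from aim Right: q·(-2) + (1−q)·4 = -6q + 4
  the kicker's payoff from aim Left: q·2 + (1−q)·(-1) = 3q - 1
  -6q + 4 = 3q - 1  ⇒  -9q = -5  ⇒  q = 5/9.
The value is the kicker's expected payoff against this mix (using aim Right): (5/9)·(-2) + (4/9)·4 = 2/3.

v = 2/3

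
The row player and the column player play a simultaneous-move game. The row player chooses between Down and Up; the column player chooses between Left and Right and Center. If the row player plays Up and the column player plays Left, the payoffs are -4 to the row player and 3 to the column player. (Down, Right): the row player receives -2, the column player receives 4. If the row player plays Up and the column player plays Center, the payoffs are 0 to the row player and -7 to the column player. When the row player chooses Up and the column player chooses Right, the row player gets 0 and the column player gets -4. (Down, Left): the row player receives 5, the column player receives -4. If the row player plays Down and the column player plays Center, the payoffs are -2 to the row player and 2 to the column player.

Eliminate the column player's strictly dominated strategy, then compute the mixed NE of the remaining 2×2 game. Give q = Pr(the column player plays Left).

The column player's strategy Center is strictly dominated by Right: 4 > 2 and -4 > -7. Eliminate Center.
In a mixed equilibrium the row player is indifferent between Down and Up; this condition fixes q.
  the row player's payoff to Down: q·5 + (1−q)·(-2) = 7q - 2
  the row player's payoff to Up: q·(-4) + (1−q)·0 = -4q
  7q - 2 = -4q  ⇒  11q = 2  ⇒  q = 2/11.

q = 2/11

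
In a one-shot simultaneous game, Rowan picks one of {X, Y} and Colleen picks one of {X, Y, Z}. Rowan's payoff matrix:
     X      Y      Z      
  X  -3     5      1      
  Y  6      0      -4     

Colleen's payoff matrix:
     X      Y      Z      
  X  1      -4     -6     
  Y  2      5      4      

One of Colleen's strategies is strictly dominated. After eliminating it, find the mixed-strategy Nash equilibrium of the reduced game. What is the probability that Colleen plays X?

Colleen's strategy Z is strictly dominated by Y: -4 > -6 and 5 > 4. Eliminate Z.
Colleen's mix must leave Rowan indifferent between X and Y.
  Rowan's expected payoff from X: q·(-3) + (1−q)·5 = -8q + 5
  Rowan's expected payoff from Y: q·6 + (1−q)·0 = 6q
  -8q + 5 = 6q  ⇒  -14q = -5  ⇒  q = 5/14.

q = 5/14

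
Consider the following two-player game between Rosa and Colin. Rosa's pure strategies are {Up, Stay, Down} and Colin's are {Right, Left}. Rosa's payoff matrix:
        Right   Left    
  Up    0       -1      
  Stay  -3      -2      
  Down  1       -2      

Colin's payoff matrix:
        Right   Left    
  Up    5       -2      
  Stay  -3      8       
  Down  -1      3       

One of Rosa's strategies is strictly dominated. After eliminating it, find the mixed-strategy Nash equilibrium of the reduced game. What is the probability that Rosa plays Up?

Rosa's strategy Stay is strictly dominated by Up: 0 > -3 and -1 > -2. Eliminate Stay.
For Colin to be willing to mix, Colin must be indifferent between Right and Left, which pins down Rosa's mix.
  Colin's expected payoff from Right: p·5 + (1−p)·(-1) = 6p - 1
  Colin's expected payoff from Left: p·(-2) + (1−p)·3 = -5p + 3
  6p - 1 = -5p + 3  ⇒  11p = 4  ⇒  p = 4/11.

p = 4/11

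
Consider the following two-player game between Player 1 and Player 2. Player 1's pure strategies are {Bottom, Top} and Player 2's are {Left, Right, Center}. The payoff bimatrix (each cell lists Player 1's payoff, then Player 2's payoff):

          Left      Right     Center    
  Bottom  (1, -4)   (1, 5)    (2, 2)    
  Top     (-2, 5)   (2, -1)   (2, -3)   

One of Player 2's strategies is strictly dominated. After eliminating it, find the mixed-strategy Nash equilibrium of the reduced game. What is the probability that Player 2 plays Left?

q = 1/4

Player 2's strategy Center is strictly dominated by Right: 5 > 2 and -1 > -3. Eliminate Center.
Set Player 1's expected payoff from Bottom equal to that from Top:
  Player 1's expected payoff from Bottom: q·1 + (1−q)·1 = 1
  Player 1's expected payoff from Top: q·(-2) + (1−q)·2 = -4q + 2
  1 = -4q + 2  ⇒  4q = 1  ⇒  q = 1/4.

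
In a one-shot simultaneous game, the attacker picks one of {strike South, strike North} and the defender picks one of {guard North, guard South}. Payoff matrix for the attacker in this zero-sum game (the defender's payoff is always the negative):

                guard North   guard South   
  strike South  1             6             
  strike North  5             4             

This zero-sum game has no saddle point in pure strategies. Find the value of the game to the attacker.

v = 13/3

The attacker's indifference between strike South and strike North determines the defender's mixing probability q:
  the attacker's payoff from strike South: q·1 + (1−q)·6 = -5q + 6
  the attacker's payoff from strike North: q·5 + (1−q)·4 = q + 4
  -5q + 6 = q + 4  ⇒  -6q = -2  ⇒  q = 1/3.
The value is the attacker's expected payoff against this mix (using strike South): (1/3)·1 + (2/3)·6 = 13/3.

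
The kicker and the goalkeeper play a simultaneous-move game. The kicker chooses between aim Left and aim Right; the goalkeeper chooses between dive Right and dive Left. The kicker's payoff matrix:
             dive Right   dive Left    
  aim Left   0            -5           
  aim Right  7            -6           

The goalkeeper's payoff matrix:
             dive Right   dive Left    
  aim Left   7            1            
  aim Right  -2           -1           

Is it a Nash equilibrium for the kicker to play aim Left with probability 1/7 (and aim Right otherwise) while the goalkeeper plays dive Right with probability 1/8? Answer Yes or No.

Check the goalkeeper's indifference given the kicker's mix p = 1/7:
  payoff from dive Right = -5/7; payoff from dive Left = -5/7 — equal.
Check the kicker's indifference given the goalkeeper's mix q = 1/8:
  payoff from aim Left = -35/8; payoff from aim Right = -35/8 — equal.
Both players are indifferent, so neither can profitably deviate.

Yes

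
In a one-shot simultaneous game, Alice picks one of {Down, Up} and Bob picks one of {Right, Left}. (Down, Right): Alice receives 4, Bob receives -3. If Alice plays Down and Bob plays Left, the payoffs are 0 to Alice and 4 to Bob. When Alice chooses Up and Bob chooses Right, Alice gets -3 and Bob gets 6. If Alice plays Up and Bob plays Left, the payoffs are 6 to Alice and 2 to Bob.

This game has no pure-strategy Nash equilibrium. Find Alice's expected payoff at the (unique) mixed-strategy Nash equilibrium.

24/13

Set Alice's expected payoff from Down equal to that from Up:
  Alice's payoff from Down: q·4 + (1−q)·0 = 4q
  Alice's payoff from Up: q·(-3) + (1−q)·6 = -9q + 6
  4q = -9q + 6  ⇒  13q = 6  ⇒  q = 6/13.
At equilibrium Alice is indifferent across rows, so Alice's payoff equals the payoff from Down: (6/13)·4 + (7/13)·0 = 24/13.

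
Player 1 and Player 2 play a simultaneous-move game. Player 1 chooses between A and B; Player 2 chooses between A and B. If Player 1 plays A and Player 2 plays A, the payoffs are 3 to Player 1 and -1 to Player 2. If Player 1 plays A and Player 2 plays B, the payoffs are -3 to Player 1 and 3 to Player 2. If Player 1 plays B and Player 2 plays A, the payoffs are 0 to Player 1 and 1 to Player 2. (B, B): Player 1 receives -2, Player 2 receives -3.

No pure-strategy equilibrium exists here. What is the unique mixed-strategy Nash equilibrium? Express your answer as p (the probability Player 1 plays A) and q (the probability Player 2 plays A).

p = 1/2, q = 1/4

Player 1's mix must leave Player 2 indifferent between A and B.
  Player 2's payoff from A: p·(-1) + (1−p)·1 = -2p + 1
  Player 2's payoff from B: p·3 + (1−p)·(-3) = 6p - 3
  -2p + 1 = 6p - 3  ⇒  -8p = -4  ⇒  p = 1/2.
For Player 1 to be willing to mix, Player 1 must be indifferent between A and B, which pins down Player 2's mix.
  Player 1's expected payoff from A: q·3 + (1−q)·(-3) = 6q - 3
  Player 1's expected payoff from B: q·0 + (1−q)·(-2) = 2q - 2
  6q - 3 = 2q - 2  ⇒  4q = 1  ⇒  q = 1/4.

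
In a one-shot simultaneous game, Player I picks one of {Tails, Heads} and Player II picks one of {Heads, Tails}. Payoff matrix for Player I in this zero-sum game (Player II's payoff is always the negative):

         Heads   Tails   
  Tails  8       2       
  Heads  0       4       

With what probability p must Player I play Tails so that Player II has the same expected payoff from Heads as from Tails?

In a mixed equilibrium Player II is indifferent between Heads and Tails; this condition fixes p.
  Player II's payoff to Heads: p·(-8) + (1−p)·0 = -8p
  Player II's payoff to Tails: p·(-2) + (1−p)·(-4) = 2p - 4
  -8p = 2p - 4  ⇒  -10p = -4  ⇒  p = 2/5.

p = 2/5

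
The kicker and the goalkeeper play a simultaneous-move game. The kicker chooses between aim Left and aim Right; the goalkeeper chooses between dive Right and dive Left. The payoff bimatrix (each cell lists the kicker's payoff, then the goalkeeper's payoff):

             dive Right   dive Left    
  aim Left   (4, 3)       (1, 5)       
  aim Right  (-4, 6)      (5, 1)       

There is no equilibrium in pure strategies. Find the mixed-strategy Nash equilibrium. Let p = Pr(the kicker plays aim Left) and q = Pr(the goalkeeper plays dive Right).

p = 5/7, q = 1/3

In a mixed equilibrium the goalkeeper is indifferent between dive Right and dive Left; this condition fixes p.
  the goalkeeper's payoff from dive Right: p·3 + (1−p)·6 = -3p + 6
  the goalkeeper's payoff from dive Left: p·5 + (1−p)·1 = 4p + 1
  -3p + 6 = 4p + 1  ⇒  -7p = -5  ⇒  p = 5/7.
In a mixed equilibrium the kicker is indifferent between aim Left and aim Right; this condition fixes q.
  the kicker's expected payoff from aim Left: q·4 + (1−q)·1 = 3q + 1
  the kicker's expected payoff from aim Right: q·(-4) + (1−q)·5 = -9q + 5
  3q + 1 = -9q + 5  ⇒  12q = 4  ⇒  q = 1/3.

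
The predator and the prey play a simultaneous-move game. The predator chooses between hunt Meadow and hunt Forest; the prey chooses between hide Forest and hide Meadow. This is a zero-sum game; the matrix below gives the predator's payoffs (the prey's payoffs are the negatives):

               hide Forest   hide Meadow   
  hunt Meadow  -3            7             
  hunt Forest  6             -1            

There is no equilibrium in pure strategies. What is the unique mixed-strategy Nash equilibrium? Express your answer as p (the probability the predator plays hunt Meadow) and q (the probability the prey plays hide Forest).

In a mixed equilibrium the prey is indifferent between hide Forest and hide Meadow; this condition fixes p.
  the prey's expected payoff from hide Forest: p·3 + (1−p)·(-6) = 9p - 6
  the prey's expected payoff from hide Meadow: p·(-7) + (1−p)·1 = -8p + 1
  9p - 6 = -8p + 1  ⇒  17p = 7  ⇒  p = 7/17.
Set the predator's expected payoff from hunt Meadow equal to that from hunt Forest:
  the predator's expected payoff from hunt Meadow: q·(-3) + (1−q)·7 = -10q + 7
  the predator's expected payoff from hunt Forest: q·6 + (1−q)·(-1) = 7q - 1
  -10q + 7 = 7q - 1  ⇒  -17q = -8  ⇒  q = 8/17.

p = 7/17, q = 8/17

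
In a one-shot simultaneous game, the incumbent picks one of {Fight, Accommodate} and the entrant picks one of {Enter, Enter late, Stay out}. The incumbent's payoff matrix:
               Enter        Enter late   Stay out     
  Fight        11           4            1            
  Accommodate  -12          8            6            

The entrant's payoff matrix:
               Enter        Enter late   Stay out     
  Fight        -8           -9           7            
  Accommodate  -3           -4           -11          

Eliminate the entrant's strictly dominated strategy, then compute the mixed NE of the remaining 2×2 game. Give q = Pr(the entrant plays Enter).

The entrant's strategy Enter late is strictly dominated by Enter: -8 > -9 and -3 > -4. Eliminate Enter late.
The incumbent's indifference between Fight and Accommodate determines the entrant's mixing probability q:
  the incumbent's payoff to Fight: q·11 + (1−q)·1 = 10q + 1
  the incumbent's payoff to Accommodate: q·(-12) + (1−q)·6 = -18q + 6
  10q + 1 = -18q + 6  ⇒  28q = 5  ⇒  q = 5/28.

q = 5/28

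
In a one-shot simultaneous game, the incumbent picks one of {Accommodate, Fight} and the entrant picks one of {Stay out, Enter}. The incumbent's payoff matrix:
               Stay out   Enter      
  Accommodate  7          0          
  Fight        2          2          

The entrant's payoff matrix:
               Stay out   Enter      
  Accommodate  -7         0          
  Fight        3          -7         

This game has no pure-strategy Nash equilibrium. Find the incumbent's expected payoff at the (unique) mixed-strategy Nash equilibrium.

2

For the incumbent to be willing to mix, the incumbent must be indifferent between Accommodate and Fight, which pins down the entrant's mix.
  the incumbent's expected payoff from Accommodate: q·7 + (1−q)·0 = 7q
  the incumbent's expected payoff from Fight: q·2 + (1−q)·2 = 2
  7q = 2  ⇒  7q = 2  ⇒  q = 2/7.
At equilibrium the incumbent is indifferent across rows, so the incumbent's payoff equals the payoff from Accommodate: (2/7)·7 + (5/7)·0 = 2.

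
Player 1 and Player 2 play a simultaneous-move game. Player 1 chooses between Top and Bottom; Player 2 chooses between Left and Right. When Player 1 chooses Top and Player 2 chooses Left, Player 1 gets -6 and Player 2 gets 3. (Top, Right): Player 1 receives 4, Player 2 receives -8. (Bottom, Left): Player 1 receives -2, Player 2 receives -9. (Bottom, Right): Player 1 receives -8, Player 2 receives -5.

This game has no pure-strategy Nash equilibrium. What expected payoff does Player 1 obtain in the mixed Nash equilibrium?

-7/2

For Player 1 to be willing to mix, Player 1 must be indifferent between Top and Bottom, which pins down Player 2's mix.
  Player 1's payoff from Top: q·(-6) + (1−q)·4 = -10q + 4
  Player 1's payoff from Bottom: q·(-2) + (1−q)·(-8) = 6q - 8
  -10q + 4 = 6q - 8  ⇒  -16q = -12  ⇒  q = 3/4.
At equilibrium Player 1 is indifferent across rows, so Player 1's payoff equals the payoff from Top: (3/4)·(-6) + (1/4)·4 = -7/2.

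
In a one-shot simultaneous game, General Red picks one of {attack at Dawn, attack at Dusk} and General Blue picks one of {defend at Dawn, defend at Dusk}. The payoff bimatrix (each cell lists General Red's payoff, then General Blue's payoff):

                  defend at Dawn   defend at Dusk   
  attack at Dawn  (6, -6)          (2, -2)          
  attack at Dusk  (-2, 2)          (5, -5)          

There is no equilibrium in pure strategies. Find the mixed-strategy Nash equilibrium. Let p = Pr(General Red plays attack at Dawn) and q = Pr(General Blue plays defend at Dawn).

General Red's mix must leave General Blue indifferent between defend at Dawn and defend at Dusk.
  General Blue's payoff from defend at Dawn: p·(-6) + (1−p)·2 = -8p + 2
  General Blue's payoff from defend at Dusk: p·(-2) + (1−p)·(-5) = 3p - 5
  -8p + 2 = 3p - 5  ⇒  -11p = -7  ⇒  p = 7/11.
General Red's indifference between attack at Dawn and attack at Dusk determines General Blue's mixing probability q:
  General Red's expected payoff from attack at Dawn: q·6 + (1−q)·2 = 4q + 2
  General Red's expected payoff from attack at Dusk: q·(-2) + (1−q)·5 = -7q + 5
  4q + 2 = -7q + 5  ⇒  11q = 3  ⇒  q = 3/11.

p = 7/11, q = 3/11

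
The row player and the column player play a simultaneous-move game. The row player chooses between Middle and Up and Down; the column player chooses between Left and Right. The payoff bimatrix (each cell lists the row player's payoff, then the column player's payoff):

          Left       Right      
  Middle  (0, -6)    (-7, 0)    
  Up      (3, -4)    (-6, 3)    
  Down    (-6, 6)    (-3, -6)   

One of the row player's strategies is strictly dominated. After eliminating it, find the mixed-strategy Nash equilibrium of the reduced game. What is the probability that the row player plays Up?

p = 12/19

The row player's strategy Middle is strictly dominated by Up: 3 > 0 and -6 > -7. Eliminate Middle.
In a mixed equilibrium the column player is indifferent between Left and Right; this condition fixes p.
  the column player's expected payoff from Left: p·(-4) + (1−p)·6 = -10p + 6
  the column player's expected payoff from Right: p·3 + (1−p)·(-6) = 9p - 6
  -10p + 6 = 9p - 6  ⇒  -19p = -12  ⇒  p = 12/19.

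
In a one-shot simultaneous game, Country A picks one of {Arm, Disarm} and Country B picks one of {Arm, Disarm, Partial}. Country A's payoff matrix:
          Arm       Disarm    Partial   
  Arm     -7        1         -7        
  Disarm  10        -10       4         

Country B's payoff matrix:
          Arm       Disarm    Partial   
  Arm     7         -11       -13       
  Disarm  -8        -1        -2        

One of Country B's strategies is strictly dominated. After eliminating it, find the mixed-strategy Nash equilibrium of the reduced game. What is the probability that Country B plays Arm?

Country B's strategy Partial is strictly dominated by Disarm: -11 > -13 and -1 > -2. Eliminate Partial.
In a mixed equilibrium Country A is indifferent between Arm and Disarm; this condition fixes q.
  Country A's expected payoff from Arm: q·(-7) + (1−q)·1 = -8q + 1
  Country A's expected payoff from Disarm: q·10 + (1−q)·(-10) = 20q - 10
  -8q + 1 = 20q - 10  ⇒  -28q = -11  ⇒  q = 11/28.

q = 11/28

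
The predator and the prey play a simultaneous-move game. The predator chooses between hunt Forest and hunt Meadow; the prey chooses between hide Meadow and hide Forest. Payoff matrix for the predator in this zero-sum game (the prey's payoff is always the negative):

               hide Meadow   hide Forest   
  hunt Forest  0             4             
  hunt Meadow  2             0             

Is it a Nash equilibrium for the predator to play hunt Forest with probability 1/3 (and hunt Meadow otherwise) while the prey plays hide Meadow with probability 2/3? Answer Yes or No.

Yes

Check the prey's indifference given the predator's mix p = 1/3:
  payoff from hide Meadow = -4/3; payoff from hide Forest = -4/3 — equal.
Check the predator's indifference given the prey's mix q = 2/3:
  payoff from hunt Forest = 4/3; payoff from hunt Meadow = 4/3 — equal.
Both players are indifferent, so neither can profitably deviate.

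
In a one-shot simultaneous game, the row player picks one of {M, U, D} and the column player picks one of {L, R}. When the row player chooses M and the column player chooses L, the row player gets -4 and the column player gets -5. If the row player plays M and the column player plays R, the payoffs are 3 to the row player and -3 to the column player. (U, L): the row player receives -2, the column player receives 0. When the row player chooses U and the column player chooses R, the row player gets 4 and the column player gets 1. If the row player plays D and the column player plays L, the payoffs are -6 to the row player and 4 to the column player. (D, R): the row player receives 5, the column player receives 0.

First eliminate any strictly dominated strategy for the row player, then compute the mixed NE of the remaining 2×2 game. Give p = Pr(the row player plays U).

The row player's strategy M is strictly dominated by U: -2 > -4 and 4 > 3. Eliminate M.
The row player's mix must leave the column player indifferent between L and R.
  the column player's expected payoff from L: p·0 + (1−p)·4 = -4p + 4
  the column player's expected payoff from R: p·1 + (1−p)·0 = p
  -4p + 4 = p  ⇒  -5p = -4  ⇒  p = 4/5.

p = 4/5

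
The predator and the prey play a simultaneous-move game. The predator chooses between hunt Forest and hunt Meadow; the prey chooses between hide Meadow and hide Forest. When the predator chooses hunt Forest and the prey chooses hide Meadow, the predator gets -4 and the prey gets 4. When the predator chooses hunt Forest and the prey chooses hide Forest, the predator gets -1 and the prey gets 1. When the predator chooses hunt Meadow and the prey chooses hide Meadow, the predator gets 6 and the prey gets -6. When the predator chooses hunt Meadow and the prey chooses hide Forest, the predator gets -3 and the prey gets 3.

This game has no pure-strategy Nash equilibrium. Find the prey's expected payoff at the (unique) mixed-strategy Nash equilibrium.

3/2

For the prey to be willing to mix, the prey must be indifferent between hide Meadow and hide Forest, which pins down the predator's mix.
  the prey's expected payoff from hide Meadow: p·4 + (1−p)·(-6) = 10p - 6
  the prey's expected payoff from hide Forest: p·1 + (1−p)·3 = -2p + 3
  10p - 6 = -2p + 3  ⇒  12p = 9  ⇒  p = 3/4.
At equilibrium the prey is indifferent across columns, so the prey's payoff equals the payoff from hide Meadow: (3/4)·4 + (1/4)·(-6) = 3/2.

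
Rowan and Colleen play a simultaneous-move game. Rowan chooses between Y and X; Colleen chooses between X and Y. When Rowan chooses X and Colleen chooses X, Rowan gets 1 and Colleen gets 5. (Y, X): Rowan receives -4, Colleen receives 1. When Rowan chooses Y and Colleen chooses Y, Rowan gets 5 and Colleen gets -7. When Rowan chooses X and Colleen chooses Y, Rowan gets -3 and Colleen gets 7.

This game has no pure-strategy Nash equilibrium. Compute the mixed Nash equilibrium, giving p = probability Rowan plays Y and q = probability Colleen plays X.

p = 1/5, q = 8/13

Set Colleen's expected payoff from X equal to that from Y:
  Colleen's payoff to X: p·1 + (1−p)·5 = -4p + 5
  Colleen's payoff to Y: p·(-7) + (1−p)·7 = -14p + 7
  -4p + 5 = -14p + 7  ⇒  10p = 2  ⇒  p = 1/5.
Rowan's indifference between Y and X determines Colleen's mixing probability q:
  Rowan's payoff from Y: q·(-4) + (1−q)·5 = -9q + 5
  Rowan's payoff from X: q·1 + (1−q)·(-3) = 4q - 3
  -9q + 5 = 4q - 3  ⇒  -13q = -8  ⇒  q = 8/13.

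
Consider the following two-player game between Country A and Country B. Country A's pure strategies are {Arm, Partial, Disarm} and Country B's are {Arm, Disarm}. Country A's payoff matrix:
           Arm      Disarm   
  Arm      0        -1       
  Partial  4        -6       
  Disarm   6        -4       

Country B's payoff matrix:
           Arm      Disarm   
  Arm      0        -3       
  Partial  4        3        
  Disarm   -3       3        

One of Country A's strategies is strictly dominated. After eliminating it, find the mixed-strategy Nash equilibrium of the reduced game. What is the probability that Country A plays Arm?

p = 2/3

Country A's strategy Partial is strictly dominated by Disarm: 6 > 4 and -4 > -6. Eliminate Partial.
Country B's indifference between Arm and Disarm determines Country A's mixing probability p:
  Country B's payoff to Arm: p·0 + (1−p)·(-3) = 3p - 3
  Country B's payoff to Disarm: p·(-3) + (1−p)·3 = -6p + 3
  3p - 3 = -6p + 3  ⇒  9p = 6  ⇒  p = 2/3.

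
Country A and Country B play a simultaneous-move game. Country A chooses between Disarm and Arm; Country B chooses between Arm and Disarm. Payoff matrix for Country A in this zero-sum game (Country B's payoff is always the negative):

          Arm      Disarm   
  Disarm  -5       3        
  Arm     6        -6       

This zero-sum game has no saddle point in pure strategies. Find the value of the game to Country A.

v = -3/5

Set Country A's expected payoff from Disarm equal to that from Arm:
  Country A's payoff from Disarm: q·(-5) + (1−q)·3 = -8q + 3
  Country A's payoff from Arm: q·6 + (1−q)·(-6) = 12q - 6
  -8q + 3 = 12q - 6  ⇒  -20q = -9  ⇒  q = 9/20.
The value is Country A's expected payoff against this mix (using Disarm): (9/20)·(-5) + (11/20)·3 = -3/5.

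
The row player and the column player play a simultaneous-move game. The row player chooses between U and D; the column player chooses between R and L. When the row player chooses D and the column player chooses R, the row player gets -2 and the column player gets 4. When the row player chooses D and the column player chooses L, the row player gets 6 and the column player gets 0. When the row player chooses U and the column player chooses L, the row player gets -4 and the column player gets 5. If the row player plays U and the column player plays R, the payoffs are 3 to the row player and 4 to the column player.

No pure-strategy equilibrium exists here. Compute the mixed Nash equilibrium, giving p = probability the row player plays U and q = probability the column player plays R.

p = 4/5, q = 2/3

The row player's mix must leave the column player indifferent between R and L.
  the column player's expected payoff from R: p·4 + (1−p)·4 = 4
  the column player's expected payoff from L: p·5 + (1−p)·0 = 5p
  4 = 5p  ⇒  -5p = -4  ⇒  p = 4/5.
The row player's indifference between U and D determines the column player's mixing probability q:
  the row player's expected payoff from U: q·3 + (1−q)·(-4) = 7q - 4
  the row player's expected payoff from D: q·(-2) + (1−q)·6 = -8q + 6
  7q - 4 = -8q + 6  ⇒  15q = 10  ⇒  q = 2/3.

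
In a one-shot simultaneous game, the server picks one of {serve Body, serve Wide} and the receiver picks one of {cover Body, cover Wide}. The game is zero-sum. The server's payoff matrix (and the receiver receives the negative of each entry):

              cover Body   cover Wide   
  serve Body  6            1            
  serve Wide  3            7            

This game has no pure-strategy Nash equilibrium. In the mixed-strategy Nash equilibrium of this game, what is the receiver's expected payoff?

-13/3

The receiver's indifference between cover Body and cover Wide determines the server's mixing probability p:
  the receiver's payoff from cover Body: p·(-6) + (1−p)·(-3) = -3p - 3
  the receiver's payoff from cover Wide: p·(-1) + (1−p)·(-7) = 6p - 7
  -3p - 3 = 6p - 7  ⇒  -9p = -4  ⇒  p = 4/9.
At equilibrium the receiver is indifferent across columns, so the receiver's payoff equals the payoff from cover Body: (4/9)·(-6) + (5/9)·(-3) = -13/3.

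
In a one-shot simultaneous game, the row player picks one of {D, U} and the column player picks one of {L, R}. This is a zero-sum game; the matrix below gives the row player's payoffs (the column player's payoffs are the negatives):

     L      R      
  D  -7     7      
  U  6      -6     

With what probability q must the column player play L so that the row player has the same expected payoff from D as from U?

q = 1/2

For the row player to be willing to mix, the row player must be indifferent between D and U, which pins down the column player's mix.
  the row player's payoff to D: q·(-7) + (1−q)·7 = -14q + 7
  the row player's payoff to U: q·6 + (1−q)·(-6) = 12q - 6
  -14q + 7 = 12q - 6  ⇒  -26q = -13  ⇒  q = 1/2.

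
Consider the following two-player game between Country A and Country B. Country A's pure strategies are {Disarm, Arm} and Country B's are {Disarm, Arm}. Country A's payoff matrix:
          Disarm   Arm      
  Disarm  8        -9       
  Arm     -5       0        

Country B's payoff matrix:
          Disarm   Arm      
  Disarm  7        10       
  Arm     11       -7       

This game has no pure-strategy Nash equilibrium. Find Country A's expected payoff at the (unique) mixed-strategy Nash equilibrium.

-45/22

In a mixed equilibrium Country A is indifferent between Disarm and Arm; this condition fixes q.
  Country A's payoff from Disarm: q·8 + (1−q)·(-9) = 17q - 9
  Country A's payoff from Arm: q·(-5) + (1−q)·0 = -5q
  17q - 9 = -5q  ⇒  22q = 9  ⇒  q = 9/22.
At equilibrium Country A is indifferent across rows, so Country A's payoff equals the payoff from Disarm: (9/22)·8 + (13/22)·(-9) = -45/22.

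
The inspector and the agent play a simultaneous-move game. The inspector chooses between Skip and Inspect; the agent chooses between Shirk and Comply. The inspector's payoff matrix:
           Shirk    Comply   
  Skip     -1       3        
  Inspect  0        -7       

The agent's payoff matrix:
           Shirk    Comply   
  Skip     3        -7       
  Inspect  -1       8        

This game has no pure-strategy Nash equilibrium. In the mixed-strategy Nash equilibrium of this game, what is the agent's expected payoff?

17/19

In a mixed equilibrium the agent is indifferent between Shirk and Comply; this condition fixes p.
  the agent's expected payoff from Shirk: p·3 + (1−p)·(-1) = 4p - 1
  the agent's expected payoff from Comply: p·(-7) + (1−p)·8 = -15p + 8
  4p - 1 = -15p + 8  ⇒  19p = 9  ⇒  p = 9/19.
At equilibrium the agent is indifferent across columns, so the agent's payoff equals the payoff from Shirk: (9/19)·3 + (10/19)·(-1) = 17/19.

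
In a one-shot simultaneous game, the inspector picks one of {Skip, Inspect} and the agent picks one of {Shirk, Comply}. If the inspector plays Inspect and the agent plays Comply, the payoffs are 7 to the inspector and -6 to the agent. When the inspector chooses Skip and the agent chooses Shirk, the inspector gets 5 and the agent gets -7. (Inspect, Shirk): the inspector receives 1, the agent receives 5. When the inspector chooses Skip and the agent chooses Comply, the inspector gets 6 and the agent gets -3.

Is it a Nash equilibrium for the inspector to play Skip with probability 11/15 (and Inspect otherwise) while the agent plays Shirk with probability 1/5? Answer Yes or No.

Check the agent's indifference given the inspector's mix p = 11/15:
  payoff from Shirk = -19/5; payoff from Comply = -19/5 — equal.
Check the inspector's indifference given the agent's mix q = 1/5:
  payoff from Skip = 29/5; payoff from Inspect = 29/5 — equal.
Both players are indifferent, so neither can profitably deviate.

Yes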